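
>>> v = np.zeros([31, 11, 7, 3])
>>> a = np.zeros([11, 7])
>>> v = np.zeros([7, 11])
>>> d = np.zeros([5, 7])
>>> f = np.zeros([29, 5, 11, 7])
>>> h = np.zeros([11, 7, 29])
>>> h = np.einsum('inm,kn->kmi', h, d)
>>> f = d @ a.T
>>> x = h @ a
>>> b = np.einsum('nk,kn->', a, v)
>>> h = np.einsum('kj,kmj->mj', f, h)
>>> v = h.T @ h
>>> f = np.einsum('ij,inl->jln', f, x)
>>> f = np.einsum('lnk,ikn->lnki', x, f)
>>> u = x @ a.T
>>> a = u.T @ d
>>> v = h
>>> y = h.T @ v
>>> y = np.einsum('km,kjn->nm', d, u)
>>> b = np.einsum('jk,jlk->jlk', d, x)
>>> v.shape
(29, 11)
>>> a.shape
(11, 29, 7)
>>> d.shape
(5, 7)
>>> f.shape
(5, 29, 7, 11)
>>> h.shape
(29, 11)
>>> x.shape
(5, 29, 7)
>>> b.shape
(5, 29, 7)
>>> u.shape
(5, 29, 11)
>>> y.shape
(11, 7)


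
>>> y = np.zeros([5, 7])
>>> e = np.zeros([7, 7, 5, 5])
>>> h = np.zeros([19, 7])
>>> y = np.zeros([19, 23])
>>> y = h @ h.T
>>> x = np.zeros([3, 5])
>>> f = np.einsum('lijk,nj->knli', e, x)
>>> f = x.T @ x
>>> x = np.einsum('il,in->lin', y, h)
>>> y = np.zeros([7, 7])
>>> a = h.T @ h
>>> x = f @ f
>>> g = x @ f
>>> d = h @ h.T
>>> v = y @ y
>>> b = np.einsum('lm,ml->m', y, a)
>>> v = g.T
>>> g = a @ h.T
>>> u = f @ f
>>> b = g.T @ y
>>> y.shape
(7, 7)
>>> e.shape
(7, 7, 5, 5)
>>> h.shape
(19, 7)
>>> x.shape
(5, 5)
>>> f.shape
(5, 5)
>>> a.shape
(7, 7)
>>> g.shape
(7, 19)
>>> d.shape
(19, 19)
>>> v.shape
(5, 5)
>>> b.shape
(19, 7)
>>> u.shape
(5, 5)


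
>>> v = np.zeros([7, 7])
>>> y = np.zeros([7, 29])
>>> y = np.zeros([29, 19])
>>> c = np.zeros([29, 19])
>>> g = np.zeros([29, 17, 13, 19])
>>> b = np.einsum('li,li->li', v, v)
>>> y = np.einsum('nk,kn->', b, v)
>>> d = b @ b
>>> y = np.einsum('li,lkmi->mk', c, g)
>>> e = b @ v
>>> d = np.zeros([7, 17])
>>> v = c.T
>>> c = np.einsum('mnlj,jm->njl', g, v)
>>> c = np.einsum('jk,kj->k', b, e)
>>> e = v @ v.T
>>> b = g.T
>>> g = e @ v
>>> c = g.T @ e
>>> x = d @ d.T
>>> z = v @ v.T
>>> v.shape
(19, 29)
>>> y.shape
(13, 17)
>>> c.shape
(29, 19)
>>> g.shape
(19, 29)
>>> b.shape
(19, 13, 17, 29)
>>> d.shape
(7, 17)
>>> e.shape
(19, 19)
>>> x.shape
(7, 7)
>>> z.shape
(19, 19)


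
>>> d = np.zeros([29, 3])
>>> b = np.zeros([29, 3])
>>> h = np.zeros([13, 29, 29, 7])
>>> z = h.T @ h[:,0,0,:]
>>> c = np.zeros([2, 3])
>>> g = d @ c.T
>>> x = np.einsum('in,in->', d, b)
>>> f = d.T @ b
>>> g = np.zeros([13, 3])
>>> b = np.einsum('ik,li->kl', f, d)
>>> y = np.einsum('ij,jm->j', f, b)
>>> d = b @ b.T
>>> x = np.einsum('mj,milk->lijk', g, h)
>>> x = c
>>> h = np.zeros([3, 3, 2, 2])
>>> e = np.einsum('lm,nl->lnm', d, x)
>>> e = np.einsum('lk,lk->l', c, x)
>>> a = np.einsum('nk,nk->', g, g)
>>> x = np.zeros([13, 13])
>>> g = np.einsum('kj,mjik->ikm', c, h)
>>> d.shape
(3, 3)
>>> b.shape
(3, 29)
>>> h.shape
(3, 3, 2, 2)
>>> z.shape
(7, 29, 29, 7)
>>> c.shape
(2, 3)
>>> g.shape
(2, 2, 3)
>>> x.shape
(13, 13)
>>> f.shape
(3, 3)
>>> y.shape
(3,)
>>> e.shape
(2,)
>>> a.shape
()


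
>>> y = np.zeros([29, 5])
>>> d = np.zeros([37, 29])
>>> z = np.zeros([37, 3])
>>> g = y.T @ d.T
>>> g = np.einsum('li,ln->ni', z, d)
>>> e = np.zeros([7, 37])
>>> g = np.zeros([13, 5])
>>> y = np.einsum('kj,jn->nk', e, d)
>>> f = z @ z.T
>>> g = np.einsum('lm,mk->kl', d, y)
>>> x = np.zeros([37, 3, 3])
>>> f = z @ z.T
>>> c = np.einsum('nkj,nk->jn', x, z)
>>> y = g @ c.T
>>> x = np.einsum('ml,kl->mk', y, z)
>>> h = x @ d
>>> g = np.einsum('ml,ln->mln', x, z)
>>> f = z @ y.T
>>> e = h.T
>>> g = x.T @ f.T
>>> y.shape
(7, 3)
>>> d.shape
(37, 29)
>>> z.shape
(37, 3)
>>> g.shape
(37, 37)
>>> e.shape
(29, 7)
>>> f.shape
(37, 7)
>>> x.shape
(7, 37)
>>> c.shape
(3, 37)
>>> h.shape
(7, 29)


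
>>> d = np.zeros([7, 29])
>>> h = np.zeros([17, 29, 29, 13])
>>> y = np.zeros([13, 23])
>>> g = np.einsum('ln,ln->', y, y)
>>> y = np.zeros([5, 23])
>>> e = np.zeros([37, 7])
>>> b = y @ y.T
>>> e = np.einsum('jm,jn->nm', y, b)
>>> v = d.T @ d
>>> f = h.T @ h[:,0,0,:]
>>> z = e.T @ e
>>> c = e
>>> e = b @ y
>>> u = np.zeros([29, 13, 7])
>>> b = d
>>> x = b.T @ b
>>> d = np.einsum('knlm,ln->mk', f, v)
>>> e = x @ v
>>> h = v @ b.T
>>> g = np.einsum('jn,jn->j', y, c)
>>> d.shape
(13, 13)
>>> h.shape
(29, 7)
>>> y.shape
(5, 23)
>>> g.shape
(5,)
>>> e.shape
(29, 29)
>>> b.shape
(7, 29)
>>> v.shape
(29, 29)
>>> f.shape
(13, 29, 29, 13)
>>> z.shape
(23, 23)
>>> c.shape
(5, 23)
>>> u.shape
(29, 13, 7)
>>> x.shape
(29, 29)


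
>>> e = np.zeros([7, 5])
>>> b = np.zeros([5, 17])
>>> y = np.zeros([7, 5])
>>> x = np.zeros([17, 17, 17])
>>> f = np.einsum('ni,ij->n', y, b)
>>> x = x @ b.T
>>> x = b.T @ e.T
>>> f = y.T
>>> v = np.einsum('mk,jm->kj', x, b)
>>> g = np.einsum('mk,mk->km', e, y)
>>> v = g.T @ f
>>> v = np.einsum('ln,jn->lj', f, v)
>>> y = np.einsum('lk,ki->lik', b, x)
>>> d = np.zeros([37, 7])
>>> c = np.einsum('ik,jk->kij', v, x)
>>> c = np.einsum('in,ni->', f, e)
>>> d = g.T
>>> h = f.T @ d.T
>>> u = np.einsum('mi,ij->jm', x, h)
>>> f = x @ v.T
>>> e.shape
(7, 5)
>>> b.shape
(5, 17)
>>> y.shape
(5, 7, 17)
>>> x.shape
(17, 7)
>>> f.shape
(17, 5)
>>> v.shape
(5, 7)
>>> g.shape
(5, 7)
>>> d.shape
(7, 5)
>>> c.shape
()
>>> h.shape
(7, 7)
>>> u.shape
(7, 17)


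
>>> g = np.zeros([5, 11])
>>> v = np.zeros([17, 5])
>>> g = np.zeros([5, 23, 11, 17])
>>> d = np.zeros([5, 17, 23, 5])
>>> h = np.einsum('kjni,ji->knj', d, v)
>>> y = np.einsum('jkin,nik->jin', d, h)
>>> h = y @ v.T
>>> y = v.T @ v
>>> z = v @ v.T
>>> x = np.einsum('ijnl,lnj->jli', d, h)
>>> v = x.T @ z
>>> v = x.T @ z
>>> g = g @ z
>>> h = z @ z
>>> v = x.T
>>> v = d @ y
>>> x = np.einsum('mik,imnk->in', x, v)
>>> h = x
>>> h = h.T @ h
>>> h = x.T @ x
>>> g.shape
(5, 23, 11, 17)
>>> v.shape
(5, 17, 23, 5)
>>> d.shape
(5, 17, 23, 5)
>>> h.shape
(23, 23)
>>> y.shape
(5, 5)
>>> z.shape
(17, 17)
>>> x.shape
(5, 23)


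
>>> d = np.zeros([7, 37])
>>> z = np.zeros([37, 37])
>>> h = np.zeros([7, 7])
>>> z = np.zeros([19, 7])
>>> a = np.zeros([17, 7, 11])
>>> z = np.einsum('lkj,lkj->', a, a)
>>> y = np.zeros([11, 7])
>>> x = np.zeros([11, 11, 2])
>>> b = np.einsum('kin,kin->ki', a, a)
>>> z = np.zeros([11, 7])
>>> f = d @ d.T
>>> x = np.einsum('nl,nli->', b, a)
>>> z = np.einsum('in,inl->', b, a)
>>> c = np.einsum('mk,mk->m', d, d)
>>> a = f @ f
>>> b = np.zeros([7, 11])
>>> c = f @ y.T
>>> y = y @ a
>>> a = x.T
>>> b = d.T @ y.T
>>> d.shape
(7, 37)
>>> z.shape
()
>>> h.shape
(7, 7)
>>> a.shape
()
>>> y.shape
(11, 7)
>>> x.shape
()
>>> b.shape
(37, 11)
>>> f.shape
(7, 7)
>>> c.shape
(7, 11)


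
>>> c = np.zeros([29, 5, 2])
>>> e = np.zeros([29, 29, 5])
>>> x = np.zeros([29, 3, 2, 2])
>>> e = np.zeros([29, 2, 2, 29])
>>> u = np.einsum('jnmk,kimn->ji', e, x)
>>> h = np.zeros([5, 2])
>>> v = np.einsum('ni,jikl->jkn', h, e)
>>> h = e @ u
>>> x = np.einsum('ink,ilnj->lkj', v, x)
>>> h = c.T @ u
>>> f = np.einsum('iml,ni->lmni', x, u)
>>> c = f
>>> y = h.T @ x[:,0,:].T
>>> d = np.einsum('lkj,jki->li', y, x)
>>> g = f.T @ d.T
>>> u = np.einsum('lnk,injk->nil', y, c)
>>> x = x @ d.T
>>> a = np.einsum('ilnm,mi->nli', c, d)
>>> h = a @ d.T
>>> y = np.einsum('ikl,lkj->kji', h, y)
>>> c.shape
(2, 5, 29, 3)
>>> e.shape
(29, 2, 2, 29)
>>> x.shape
(3, 5, 3)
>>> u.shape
(5, 2, 3)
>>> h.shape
(29, 5, 3)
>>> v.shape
(29, 2, 5)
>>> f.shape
(2, 5, 29, 3)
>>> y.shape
(5, 3, 29)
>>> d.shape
(3, 2)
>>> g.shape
(3, 29, 5, 3)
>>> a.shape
(29, 5, 2)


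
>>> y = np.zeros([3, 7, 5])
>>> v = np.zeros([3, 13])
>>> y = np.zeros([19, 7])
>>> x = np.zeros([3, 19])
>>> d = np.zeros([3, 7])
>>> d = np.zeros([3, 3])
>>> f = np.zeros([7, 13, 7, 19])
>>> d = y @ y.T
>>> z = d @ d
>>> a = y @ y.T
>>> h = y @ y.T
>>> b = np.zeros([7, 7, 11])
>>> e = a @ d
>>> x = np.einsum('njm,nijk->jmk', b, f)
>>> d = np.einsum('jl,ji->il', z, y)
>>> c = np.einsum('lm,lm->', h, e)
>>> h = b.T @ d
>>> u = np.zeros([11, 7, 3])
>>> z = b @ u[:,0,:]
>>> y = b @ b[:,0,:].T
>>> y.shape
(7, 7, 7)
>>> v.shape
(3, 13)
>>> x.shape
(7, 11, 19)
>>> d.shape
(7, 19)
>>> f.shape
(7, 13, 7, 19)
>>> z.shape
(7, 7, 3)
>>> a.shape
(19, 19)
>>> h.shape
(11, 7, 19)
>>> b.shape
(7, 7, 11)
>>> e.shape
(19, 19)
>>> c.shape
()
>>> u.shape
(11, 7, 3)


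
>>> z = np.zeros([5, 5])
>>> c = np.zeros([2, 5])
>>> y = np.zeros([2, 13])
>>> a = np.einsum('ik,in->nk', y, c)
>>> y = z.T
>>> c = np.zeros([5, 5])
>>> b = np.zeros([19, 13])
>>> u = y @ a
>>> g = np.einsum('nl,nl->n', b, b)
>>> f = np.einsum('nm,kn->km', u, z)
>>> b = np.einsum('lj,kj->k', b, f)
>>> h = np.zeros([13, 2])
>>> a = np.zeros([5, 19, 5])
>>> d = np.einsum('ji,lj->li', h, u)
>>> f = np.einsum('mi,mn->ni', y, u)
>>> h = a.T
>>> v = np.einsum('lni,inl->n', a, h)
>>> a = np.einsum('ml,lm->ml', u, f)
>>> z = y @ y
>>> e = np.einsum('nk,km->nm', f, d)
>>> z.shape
(5, 5)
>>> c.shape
(5, 5)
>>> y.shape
(5, 5)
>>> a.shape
(5, 13)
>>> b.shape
(5,)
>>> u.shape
(5, 13)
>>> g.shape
(19,)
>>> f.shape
(13, 5)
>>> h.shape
(5, 19, 5)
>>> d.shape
(5, 2)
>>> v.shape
(19,)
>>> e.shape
(13, 2)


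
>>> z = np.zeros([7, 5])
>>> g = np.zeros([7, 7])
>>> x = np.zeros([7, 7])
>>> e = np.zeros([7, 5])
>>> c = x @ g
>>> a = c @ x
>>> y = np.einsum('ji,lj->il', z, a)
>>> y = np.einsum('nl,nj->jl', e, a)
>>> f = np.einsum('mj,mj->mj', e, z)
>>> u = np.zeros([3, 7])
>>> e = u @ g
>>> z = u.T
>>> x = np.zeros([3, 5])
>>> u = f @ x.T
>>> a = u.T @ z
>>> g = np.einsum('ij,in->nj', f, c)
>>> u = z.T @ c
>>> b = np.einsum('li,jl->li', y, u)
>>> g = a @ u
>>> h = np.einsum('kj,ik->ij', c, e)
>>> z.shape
(7, 3)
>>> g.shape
(3, 7)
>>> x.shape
(3, 5)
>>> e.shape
(3, 7)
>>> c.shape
(7, 7)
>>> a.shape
(3, 3)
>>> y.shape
(7, 5)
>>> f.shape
(7, 5)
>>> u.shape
(3, 7)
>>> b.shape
(7, 5)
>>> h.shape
(3, 7)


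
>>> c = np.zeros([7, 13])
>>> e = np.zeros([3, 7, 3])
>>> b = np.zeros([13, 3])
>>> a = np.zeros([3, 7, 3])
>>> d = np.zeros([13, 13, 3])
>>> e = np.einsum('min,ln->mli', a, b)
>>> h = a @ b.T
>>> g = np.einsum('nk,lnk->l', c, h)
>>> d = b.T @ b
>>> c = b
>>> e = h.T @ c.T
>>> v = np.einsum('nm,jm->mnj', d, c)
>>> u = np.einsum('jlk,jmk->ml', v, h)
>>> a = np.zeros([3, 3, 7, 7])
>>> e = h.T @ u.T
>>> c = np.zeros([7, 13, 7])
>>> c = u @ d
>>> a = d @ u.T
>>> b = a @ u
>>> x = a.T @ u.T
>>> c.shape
(7, 3)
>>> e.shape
(13, 7, 7)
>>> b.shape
(3, 3)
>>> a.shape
(3, 7)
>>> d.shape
(3, 3)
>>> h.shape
(3, 7, 13)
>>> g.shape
(3,)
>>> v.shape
(3, 3, 13)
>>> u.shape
(7, 3)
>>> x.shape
(7, 7)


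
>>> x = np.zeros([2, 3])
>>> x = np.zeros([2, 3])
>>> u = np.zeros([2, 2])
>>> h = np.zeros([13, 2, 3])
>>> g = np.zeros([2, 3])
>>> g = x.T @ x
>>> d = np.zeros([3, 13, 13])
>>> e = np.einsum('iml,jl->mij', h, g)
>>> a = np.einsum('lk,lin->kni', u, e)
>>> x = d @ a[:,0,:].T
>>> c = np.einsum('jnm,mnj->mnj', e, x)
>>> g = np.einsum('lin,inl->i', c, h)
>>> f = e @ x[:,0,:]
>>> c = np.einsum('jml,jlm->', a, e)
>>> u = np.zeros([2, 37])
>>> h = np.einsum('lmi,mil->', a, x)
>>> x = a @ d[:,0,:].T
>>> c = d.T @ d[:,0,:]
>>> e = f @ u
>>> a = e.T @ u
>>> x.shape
(2, 3, 3)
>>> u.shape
(2, 37)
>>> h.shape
()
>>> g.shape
(13,)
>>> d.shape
(3, 13, 13)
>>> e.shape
(2, 13, 37)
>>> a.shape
(37, 13, 37)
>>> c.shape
(13, 13, 13)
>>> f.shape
(2, 13, 2)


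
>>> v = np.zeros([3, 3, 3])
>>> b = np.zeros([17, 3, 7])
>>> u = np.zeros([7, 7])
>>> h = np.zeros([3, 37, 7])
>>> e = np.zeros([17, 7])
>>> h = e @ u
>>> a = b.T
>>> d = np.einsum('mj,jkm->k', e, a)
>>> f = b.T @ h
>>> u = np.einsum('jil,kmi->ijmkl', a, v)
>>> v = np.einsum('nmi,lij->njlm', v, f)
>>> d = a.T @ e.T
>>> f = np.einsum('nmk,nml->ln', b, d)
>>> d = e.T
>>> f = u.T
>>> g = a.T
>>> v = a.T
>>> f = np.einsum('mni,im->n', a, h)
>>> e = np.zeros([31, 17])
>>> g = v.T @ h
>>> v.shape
(17, 3, 7)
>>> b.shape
(17, 3, 7)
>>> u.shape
(3, 7, 3, 3, 17)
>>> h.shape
(17, 7)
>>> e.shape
(31, 17)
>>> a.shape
(7, 3, 17)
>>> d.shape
(7, 17)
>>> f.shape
(3,)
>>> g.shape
(7, 3, 7)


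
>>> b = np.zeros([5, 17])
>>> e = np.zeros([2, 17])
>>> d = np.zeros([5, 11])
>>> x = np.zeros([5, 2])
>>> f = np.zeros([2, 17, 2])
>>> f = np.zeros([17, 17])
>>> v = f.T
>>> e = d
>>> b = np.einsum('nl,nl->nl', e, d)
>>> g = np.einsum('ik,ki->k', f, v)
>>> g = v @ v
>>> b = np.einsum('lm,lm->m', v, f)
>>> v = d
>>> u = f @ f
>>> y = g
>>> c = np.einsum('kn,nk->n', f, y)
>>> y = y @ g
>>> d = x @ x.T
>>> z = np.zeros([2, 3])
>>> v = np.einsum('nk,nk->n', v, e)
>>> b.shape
(17,)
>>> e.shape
(5, 11)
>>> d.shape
(5, 5)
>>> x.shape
(5, 2)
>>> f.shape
(17, 17)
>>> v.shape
(5,)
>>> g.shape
(17, 17)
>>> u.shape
(17, 17)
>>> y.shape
(17, 17)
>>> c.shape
(17,)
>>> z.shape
(2, 3)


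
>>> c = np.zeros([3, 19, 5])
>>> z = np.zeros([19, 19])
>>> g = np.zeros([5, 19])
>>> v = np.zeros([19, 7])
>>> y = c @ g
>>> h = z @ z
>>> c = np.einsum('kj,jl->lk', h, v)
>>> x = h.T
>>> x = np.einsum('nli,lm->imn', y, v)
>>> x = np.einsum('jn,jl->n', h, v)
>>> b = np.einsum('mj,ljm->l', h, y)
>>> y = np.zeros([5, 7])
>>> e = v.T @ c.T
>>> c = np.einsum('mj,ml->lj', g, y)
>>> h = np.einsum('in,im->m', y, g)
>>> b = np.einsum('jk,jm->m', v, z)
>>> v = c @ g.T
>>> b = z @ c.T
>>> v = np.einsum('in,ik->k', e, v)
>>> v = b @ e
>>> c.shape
(7, 19)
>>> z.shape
(19, 19)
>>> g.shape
(5, 19)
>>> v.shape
(19, 7)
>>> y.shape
(5, 7)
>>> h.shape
(19,)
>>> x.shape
(19,)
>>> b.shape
(19, 7)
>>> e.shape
(7, 7)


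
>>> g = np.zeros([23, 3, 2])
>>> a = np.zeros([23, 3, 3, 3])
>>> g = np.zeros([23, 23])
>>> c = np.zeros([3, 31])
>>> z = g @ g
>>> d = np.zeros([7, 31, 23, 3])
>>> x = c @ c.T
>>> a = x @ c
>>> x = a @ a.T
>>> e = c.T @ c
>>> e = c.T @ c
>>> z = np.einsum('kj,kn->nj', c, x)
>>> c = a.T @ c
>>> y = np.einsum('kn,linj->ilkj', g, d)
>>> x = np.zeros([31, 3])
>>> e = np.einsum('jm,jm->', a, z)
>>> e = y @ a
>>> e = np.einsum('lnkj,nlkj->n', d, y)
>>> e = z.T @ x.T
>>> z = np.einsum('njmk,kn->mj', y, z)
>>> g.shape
(23, 23)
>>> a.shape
(3, 31)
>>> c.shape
(31, 31)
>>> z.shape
(23, 7)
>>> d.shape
(7, 31, 23, 3)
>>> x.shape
(31, 3)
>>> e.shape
(31, 31)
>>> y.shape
(31, 7, 23, 3)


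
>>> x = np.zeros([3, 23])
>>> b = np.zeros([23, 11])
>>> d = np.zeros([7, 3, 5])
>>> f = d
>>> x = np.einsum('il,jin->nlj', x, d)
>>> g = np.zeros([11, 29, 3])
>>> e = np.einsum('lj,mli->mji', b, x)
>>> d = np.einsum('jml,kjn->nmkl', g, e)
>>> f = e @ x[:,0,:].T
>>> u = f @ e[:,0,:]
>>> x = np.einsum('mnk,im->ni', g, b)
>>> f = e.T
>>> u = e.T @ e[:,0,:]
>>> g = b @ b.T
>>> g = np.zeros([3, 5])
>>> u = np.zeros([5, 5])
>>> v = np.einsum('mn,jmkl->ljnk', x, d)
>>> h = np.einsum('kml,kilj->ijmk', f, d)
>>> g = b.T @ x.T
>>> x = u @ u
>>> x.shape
(5, 5)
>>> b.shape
(23, 11)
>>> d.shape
(7, 29, 5, 3)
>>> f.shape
(7, 11, 5)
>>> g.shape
(11, 29)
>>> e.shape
(5, 11, 7)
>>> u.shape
(5, 5)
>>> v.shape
(3, 7, 23, 5)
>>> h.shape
(29, 3, 11, 7)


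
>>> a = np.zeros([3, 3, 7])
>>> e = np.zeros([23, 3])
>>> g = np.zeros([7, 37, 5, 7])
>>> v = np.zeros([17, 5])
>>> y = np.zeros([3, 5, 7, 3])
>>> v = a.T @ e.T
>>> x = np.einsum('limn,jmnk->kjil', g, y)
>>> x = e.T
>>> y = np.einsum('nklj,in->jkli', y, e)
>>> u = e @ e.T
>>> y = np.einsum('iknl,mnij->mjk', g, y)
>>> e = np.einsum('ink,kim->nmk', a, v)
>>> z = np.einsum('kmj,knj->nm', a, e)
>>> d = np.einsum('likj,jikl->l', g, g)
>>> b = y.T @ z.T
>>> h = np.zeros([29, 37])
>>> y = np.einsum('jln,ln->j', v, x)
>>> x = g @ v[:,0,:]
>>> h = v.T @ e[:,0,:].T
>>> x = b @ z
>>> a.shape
(3, 3, 7)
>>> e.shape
(3, 23, 7)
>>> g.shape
(7, 37, 5, 7)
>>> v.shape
(7, 3, 23)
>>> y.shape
(7,)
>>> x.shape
(37, 23, 3)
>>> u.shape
(23, 23)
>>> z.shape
(23, 3)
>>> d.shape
(7,)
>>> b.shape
(37, 23, 23)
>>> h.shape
(23, 3, 3)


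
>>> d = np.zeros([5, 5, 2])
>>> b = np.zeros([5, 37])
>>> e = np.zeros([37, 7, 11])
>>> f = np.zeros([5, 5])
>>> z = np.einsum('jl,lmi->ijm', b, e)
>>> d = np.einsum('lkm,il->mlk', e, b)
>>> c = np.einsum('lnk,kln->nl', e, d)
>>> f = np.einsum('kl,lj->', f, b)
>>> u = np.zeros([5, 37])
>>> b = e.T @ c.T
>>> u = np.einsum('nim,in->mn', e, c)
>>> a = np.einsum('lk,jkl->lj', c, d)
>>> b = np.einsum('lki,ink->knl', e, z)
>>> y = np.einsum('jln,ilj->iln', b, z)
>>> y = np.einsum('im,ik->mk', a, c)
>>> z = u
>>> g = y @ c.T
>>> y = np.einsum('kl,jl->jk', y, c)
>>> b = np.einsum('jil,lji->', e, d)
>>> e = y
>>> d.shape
(11, 37, 7)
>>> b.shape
()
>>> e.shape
(7, 11)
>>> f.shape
()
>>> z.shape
(11, 37)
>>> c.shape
(7, 37)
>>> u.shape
(11, 37)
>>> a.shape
(7, 11)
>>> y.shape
(7, 11)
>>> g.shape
(11, 7)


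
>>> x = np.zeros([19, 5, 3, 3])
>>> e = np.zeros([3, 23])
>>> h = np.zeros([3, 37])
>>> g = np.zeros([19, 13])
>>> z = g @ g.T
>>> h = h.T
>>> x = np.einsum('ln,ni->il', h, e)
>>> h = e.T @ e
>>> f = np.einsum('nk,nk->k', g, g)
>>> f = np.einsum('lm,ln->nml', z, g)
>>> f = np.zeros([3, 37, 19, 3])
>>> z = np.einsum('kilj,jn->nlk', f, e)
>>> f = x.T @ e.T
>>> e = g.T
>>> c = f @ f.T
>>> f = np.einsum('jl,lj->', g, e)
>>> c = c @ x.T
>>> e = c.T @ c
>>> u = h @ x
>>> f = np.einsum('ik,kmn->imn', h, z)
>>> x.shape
(23, 37)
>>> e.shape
(23, 23)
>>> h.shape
(23, 23)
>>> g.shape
(19, 13)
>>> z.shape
(23, 19, 3)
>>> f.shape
(23, 19, 3)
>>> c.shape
(37, 23)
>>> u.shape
(23, 37)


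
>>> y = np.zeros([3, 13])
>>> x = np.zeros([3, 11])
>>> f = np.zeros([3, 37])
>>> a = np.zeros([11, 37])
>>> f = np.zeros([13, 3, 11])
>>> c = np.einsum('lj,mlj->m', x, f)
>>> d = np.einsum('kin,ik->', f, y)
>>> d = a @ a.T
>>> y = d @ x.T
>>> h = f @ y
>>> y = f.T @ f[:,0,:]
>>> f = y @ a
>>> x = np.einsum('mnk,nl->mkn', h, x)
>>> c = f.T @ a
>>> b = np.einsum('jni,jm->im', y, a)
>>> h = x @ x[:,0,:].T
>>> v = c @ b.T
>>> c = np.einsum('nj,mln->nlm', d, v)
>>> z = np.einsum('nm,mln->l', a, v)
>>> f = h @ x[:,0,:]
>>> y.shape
(11, 3, 11)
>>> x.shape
(13, 3, 3)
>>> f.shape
(13, 3, 3)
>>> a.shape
(11, 37)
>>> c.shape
(11, 3, 37)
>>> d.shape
(11, 11)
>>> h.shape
(13, 3, 13)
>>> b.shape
(11, 37)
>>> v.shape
(37, 3, 11)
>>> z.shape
(3,)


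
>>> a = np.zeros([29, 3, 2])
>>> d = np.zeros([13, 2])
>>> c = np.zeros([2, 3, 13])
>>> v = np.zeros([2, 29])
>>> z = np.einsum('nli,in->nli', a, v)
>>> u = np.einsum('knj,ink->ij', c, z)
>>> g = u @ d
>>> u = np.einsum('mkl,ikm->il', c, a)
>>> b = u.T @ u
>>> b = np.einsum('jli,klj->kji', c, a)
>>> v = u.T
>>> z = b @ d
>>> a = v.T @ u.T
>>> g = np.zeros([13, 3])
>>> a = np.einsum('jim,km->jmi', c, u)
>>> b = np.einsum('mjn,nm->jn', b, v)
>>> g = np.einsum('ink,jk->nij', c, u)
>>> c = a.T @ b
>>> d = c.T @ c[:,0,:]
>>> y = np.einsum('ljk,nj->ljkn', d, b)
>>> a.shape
(2, 13, 3)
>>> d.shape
(13, 13, 13)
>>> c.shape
(3, 13, 13)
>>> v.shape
(13, 29)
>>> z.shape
(29, 2, 2)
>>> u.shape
(29, 13)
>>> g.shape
(3, 2, 29)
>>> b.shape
(2, 13)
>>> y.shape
(13, 13, 13, 2)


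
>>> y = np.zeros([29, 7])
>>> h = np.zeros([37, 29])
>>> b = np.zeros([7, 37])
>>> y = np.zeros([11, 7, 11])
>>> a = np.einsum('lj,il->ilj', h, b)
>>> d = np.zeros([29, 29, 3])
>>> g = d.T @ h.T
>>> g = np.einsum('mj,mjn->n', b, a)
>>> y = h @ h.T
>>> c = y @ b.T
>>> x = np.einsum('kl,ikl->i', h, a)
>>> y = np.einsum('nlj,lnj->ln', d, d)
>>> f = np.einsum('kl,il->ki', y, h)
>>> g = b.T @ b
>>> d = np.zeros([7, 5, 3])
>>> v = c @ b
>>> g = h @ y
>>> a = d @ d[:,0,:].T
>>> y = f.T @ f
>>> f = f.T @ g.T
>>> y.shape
(37, 37)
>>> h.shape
(37, 29)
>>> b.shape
(7, 37)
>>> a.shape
(7, 5, 7)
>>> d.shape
(7, 5, 3)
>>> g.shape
(37, 29)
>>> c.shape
(37, 7)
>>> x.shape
(7,)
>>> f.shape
(37, 37)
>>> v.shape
(37, 37)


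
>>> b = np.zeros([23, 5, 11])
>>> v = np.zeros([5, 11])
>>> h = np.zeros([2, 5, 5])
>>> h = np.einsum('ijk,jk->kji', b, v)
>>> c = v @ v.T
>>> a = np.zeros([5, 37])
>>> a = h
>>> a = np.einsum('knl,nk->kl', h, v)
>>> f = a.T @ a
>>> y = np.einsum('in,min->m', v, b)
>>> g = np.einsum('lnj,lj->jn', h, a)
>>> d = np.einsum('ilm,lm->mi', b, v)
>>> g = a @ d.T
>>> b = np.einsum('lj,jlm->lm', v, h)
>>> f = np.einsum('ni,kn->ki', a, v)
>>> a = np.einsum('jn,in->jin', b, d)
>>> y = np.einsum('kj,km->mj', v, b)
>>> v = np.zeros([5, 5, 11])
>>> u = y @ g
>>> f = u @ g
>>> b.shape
(5, 23)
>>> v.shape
(5, 5, 11)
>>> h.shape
(11, 5, 23)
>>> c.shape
(5, 5)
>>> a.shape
(5, 11, 23)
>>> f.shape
(23, 11)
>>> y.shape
(23, 11)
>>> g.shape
(11, 11)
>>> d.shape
(11, 23)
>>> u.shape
(23, 11)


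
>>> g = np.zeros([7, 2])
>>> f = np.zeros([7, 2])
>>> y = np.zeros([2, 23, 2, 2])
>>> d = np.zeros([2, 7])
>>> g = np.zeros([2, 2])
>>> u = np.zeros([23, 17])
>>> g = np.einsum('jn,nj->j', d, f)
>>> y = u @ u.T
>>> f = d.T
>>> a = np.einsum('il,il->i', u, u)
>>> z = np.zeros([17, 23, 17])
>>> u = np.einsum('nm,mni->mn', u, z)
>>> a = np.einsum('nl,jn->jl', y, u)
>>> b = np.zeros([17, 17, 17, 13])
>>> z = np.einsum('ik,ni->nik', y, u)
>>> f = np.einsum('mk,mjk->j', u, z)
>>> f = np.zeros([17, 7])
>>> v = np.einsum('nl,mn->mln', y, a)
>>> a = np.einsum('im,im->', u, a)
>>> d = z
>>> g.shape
(2,)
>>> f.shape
(17, 7)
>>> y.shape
(23, 23)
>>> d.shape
(17, 23, 23)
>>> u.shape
(17, 23)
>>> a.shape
()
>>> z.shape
(17, 23, 23)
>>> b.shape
(17, 17, 17, 13)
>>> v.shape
(17, 23, 23)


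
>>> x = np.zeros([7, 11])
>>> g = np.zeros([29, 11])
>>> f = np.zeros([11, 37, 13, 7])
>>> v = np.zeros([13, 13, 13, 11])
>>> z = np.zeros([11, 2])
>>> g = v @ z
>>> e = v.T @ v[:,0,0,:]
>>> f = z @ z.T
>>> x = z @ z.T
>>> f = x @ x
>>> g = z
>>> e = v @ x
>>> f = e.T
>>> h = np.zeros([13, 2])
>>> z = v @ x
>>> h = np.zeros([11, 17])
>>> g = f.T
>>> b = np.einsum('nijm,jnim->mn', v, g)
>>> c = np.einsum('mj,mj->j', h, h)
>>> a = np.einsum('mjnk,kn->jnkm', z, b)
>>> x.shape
(11, 11)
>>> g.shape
(13, 13, 13, 11)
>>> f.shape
(11, 13, 13, 13)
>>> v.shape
(13, 13, 13, 11)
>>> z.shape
(13, 13, 13, 11)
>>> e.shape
(13, 13, 13, 11)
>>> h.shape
(11, 17)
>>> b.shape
(11, 13)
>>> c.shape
(17,)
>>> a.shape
(13, 13, 11, 13)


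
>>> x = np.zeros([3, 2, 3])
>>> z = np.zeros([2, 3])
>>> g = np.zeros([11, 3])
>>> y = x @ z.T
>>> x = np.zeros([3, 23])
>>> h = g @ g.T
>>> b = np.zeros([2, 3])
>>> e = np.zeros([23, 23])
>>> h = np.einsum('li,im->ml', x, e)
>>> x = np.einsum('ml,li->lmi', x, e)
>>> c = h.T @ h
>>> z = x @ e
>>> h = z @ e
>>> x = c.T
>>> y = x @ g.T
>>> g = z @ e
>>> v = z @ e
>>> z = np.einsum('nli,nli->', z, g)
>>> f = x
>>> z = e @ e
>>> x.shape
(3, 3)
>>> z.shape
(23, 23)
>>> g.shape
(23, 3, 23)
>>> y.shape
(3, 11)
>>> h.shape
(23, 3, 23)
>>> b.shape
(2, 3)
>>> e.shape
(23, 23)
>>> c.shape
(3, 3)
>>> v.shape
(23, 3, 23)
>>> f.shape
(3, 3)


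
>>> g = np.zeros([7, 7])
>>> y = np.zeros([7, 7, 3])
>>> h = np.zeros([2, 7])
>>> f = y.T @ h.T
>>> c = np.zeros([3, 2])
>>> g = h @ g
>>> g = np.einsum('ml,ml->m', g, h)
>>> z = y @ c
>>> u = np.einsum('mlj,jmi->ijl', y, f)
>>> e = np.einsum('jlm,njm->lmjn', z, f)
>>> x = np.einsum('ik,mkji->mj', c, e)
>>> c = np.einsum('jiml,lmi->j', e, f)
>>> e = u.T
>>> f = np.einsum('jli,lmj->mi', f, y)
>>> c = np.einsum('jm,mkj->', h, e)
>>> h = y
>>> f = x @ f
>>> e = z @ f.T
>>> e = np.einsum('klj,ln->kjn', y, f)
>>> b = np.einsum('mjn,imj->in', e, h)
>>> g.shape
(2,)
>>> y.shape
(7, 7, 3)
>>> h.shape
(7, 7, 3)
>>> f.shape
(7, 2)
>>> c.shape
()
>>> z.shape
(7, 7, 2)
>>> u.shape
(2, 3, 7)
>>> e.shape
(7, 3, 2)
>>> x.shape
(7, 7)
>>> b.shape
(7, 2)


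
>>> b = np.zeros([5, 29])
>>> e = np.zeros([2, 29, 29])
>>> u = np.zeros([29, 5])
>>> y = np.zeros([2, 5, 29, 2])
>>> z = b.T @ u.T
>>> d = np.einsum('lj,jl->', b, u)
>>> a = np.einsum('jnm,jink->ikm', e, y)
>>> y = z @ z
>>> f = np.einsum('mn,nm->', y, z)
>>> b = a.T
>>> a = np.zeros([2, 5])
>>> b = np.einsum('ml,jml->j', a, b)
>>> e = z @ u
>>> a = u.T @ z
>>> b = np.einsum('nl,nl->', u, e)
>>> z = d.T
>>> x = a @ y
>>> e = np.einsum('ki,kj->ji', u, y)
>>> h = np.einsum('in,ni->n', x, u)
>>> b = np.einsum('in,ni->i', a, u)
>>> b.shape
(5,)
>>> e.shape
(29, 5)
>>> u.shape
(29, 5)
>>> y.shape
(29, 29)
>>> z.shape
()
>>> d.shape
()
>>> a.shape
(5, 29)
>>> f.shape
()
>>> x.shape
(5, 29)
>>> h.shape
(29,)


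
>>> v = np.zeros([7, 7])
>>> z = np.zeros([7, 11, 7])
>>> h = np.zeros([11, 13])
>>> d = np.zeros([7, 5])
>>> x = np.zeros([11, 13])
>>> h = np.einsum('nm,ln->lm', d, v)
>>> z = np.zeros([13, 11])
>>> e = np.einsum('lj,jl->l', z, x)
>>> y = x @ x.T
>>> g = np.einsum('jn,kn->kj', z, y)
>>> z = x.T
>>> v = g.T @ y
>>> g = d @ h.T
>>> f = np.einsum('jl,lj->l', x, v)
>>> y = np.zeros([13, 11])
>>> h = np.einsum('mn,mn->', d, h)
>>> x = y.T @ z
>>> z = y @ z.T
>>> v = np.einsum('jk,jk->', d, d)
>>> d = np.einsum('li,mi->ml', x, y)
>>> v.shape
()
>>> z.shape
(13, 13)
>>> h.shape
()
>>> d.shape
(13, 11)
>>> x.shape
(11, 11)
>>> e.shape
(13,)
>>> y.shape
(13, 11)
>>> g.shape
(7, 7)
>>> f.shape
(13,)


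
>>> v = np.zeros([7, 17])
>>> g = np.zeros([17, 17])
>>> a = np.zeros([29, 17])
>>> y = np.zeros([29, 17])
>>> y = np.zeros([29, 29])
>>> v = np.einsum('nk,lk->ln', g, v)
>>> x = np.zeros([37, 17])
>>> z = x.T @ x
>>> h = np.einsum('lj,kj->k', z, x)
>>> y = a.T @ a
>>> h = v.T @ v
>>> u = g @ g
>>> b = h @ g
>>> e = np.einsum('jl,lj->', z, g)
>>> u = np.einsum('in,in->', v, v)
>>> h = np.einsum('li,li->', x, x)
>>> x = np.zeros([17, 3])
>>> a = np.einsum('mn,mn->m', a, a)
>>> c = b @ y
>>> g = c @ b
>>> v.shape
(7, 17)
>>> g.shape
(17, 17)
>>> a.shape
(29,)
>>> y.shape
(17, 17)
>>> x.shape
(17, 3)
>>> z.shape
(17, 17)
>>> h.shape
()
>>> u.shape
()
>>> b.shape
(17, 17)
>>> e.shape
()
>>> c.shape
(17, 17)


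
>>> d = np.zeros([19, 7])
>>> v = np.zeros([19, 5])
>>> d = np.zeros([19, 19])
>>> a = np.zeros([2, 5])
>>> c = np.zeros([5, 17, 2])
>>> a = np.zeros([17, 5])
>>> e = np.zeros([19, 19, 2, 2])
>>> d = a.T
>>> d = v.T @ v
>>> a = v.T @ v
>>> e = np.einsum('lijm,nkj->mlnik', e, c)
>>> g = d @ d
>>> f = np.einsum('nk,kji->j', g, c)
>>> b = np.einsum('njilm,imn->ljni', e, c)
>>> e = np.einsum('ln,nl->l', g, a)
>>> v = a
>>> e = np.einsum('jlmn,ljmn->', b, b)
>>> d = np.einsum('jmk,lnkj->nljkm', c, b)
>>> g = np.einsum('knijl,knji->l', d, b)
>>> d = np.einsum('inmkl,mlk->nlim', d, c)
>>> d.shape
(19, 17, 19, 5)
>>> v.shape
(5, 5)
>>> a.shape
(5, 5)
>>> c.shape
(5, 17, 2)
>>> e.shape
()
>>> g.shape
(17,)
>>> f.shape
(17,)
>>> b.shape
(19, 19, 2, 5)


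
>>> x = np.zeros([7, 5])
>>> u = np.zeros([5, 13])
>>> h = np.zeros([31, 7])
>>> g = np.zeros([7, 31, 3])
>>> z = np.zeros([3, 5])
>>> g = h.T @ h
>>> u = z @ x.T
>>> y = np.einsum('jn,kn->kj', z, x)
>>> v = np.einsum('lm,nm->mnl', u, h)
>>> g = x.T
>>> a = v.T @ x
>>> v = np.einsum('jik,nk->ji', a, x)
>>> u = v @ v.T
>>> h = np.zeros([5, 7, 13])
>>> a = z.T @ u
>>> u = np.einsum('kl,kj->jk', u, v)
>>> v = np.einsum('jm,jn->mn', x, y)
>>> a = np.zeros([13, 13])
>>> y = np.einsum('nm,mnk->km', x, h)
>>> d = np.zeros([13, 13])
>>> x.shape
(7, 5)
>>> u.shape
(31, 3)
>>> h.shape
(5, 7, 13)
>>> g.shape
(5, 7)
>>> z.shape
(3, 5)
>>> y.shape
(13, 5)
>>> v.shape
(5, 3)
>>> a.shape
(13, 13)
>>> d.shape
(13, 13)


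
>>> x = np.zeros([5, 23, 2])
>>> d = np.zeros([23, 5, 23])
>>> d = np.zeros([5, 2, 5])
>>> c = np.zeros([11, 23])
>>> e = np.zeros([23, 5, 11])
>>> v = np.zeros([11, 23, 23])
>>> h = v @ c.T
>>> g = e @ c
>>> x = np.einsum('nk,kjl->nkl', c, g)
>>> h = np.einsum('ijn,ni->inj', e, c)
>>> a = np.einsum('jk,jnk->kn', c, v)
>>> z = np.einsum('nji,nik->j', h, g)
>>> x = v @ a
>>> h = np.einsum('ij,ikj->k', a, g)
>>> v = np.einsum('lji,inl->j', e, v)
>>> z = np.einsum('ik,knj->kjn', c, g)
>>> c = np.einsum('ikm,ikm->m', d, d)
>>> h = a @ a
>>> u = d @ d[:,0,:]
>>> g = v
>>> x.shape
(11, 23, 23)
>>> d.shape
(5, 2, 5)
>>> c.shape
(5,)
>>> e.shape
(23, 5, 11)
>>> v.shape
(5,)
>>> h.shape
(23, 23)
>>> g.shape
(5,)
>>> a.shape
(23, 23)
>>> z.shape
(23, 23, 5)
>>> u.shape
(5, 2, 5)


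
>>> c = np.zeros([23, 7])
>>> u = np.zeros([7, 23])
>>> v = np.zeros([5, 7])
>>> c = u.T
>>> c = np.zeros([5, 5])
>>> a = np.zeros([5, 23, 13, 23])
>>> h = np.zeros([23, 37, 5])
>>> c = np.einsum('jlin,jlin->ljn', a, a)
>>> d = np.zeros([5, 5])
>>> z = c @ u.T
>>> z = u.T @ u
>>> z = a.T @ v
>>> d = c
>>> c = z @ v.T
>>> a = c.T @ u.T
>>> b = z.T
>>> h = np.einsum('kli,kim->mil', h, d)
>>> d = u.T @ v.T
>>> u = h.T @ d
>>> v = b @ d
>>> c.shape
(23, 13, 23, 5)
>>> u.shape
(37, 5, 5)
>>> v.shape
(7, 23, 13, 5)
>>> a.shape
(5, 23, 13, 7)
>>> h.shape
(23, 5, 37)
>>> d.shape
(23, 5)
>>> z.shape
(23, 13, 23, 7)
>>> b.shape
(7, 23, 13, 23)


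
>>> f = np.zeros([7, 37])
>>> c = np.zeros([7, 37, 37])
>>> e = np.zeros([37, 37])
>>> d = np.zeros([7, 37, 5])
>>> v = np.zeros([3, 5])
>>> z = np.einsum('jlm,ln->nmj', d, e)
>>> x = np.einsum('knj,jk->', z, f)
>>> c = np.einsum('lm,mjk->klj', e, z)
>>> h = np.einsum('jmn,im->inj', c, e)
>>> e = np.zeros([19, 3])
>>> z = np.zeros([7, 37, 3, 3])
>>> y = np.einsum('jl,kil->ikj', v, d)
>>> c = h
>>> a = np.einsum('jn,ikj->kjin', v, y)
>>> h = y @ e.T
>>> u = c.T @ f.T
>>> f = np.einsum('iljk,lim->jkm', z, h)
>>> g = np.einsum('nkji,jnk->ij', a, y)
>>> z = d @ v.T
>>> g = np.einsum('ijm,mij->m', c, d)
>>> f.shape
(3, 3, 19)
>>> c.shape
(37, 5, 7)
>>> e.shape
(19, 3)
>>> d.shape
(7, 37, 5)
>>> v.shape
(3, 5)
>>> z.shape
(7, 37, 3)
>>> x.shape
()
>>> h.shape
(37, 7, 19)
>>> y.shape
(37, 7, 3)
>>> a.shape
(7, 3, 37, 5)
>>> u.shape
(7, 5, 7)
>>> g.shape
(7,)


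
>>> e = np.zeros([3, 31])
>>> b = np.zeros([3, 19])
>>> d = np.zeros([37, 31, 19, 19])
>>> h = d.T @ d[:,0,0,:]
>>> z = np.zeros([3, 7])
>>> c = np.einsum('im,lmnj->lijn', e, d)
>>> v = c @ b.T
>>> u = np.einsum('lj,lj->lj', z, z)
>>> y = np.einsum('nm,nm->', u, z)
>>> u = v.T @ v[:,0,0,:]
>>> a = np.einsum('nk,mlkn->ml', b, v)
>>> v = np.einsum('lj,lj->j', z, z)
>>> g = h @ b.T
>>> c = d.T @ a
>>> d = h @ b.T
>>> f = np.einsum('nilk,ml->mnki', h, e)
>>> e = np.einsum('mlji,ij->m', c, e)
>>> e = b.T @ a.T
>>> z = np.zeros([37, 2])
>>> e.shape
(19, 37)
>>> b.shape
(3, 19)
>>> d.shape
(19, 19, 31, 3)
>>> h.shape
(19, 19, 31, 19)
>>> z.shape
(37, 2)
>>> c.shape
(19, 19, 31, 3)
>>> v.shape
(7,)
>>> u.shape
(3, 19, 3, 3)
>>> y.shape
()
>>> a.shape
(37, 3)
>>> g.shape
(19, 19, 31, 3)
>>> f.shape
(3, 19, 19, 19)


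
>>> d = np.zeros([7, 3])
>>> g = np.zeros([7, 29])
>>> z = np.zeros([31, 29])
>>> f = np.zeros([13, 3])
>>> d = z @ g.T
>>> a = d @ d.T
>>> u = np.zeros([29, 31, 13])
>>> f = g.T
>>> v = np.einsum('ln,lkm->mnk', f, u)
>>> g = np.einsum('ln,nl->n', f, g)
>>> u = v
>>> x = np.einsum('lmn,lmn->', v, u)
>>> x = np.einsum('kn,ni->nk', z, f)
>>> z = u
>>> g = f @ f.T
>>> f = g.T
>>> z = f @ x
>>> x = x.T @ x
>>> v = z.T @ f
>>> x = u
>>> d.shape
(31, 7)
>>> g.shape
(29, 29)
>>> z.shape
(29, 31)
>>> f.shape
(29, 29)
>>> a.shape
(31, 31)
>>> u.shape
(13, 7, 31)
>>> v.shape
(31, 29)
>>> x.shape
(13, 7, 31)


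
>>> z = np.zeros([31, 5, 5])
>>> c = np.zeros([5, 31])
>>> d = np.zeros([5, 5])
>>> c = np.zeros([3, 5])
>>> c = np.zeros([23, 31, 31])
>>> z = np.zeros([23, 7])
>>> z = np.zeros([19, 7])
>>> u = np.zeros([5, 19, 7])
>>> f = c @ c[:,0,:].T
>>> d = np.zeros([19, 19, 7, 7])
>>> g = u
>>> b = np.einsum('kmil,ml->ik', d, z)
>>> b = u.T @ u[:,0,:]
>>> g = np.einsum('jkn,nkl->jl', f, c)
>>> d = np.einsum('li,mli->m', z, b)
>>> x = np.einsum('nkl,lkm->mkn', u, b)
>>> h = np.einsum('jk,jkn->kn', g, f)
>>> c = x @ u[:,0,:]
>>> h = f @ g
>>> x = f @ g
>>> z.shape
(19, 7)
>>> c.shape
(7, 19, 7)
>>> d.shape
(7,)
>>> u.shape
(5, 19, 7)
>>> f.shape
(23, 31, 23)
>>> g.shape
(23, 31)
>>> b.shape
(7, 19, 7)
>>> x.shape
(23, 31, 31)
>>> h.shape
(23, 31, 31)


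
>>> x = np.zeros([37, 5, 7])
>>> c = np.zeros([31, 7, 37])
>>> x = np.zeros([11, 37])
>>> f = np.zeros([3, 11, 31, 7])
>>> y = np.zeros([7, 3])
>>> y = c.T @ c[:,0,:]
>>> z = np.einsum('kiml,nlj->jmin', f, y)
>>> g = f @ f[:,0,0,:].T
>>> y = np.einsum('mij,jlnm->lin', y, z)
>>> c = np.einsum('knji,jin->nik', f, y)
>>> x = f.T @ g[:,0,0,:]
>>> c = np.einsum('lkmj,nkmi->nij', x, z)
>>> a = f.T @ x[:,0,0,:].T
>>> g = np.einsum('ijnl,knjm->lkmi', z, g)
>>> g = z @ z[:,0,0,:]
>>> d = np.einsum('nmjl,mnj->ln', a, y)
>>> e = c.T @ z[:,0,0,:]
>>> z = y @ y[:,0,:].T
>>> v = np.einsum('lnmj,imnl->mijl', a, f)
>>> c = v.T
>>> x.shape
(7, 31, 11, 3)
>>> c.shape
(7, 7, 3, 11)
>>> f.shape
(3, 11, 31, 7)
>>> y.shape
(31, 7, 11)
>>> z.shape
(31, 7, 31)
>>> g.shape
(37, 31, 11, 37)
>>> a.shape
(7, 31, 11, 7)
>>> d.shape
(7, 7)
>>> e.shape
(3, 37, 37)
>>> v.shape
(11, 3, 7, 7)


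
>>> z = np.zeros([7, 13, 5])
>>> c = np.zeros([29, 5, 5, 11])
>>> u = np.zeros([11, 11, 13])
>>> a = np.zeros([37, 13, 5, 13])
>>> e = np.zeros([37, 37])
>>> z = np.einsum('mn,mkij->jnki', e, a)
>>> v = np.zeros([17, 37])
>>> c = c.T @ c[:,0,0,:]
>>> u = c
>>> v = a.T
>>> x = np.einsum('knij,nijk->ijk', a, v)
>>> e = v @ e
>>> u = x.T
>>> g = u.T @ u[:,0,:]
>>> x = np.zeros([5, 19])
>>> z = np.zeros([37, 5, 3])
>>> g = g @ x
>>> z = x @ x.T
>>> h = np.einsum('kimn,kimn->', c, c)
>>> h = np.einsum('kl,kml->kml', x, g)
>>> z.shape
(5, 5)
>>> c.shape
(11, 5, 5, 11)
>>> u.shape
(37, 13, 5)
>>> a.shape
(37, 13, 5, 13)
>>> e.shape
(13, 5, 13, 37)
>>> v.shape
(13, 5, 13, 37)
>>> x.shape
(5, 19)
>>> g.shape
(5, 13, 19)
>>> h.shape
(5, 13, 19)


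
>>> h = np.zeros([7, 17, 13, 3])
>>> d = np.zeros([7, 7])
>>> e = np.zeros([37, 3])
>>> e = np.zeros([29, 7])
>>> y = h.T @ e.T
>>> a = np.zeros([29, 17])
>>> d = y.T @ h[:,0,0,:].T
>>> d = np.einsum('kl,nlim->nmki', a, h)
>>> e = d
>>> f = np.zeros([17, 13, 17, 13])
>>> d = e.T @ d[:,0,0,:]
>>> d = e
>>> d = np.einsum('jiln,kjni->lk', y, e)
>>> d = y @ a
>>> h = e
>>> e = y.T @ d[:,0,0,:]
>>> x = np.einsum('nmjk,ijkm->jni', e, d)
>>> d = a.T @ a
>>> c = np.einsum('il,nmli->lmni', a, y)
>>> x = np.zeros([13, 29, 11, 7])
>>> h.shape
(7, 3, 29, 13)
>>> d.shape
(17, 17)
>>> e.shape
(29, 17, 13, 17)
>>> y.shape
(3, 13, 17, 29)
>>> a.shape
(29, 17)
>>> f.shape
(17, 13, 17, 13)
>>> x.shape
(13, 29, 11, 7)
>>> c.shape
(17, 13, 3, 29)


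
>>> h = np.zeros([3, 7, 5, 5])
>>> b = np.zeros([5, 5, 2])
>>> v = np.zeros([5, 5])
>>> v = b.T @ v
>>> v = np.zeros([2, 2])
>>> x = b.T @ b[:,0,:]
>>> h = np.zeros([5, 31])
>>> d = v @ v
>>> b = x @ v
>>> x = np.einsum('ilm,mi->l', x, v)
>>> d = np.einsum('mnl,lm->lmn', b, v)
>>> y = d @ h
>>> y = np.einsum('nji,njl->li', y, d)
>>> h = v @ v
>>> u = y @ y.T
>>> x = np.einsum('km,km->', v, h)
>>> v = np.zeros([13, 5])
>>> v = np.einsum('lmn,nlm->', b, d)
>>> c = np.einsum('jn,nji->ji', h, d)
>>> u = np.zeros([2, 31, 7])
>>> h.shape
(2, 2)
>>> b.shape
(2, 5, 2)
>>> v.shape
()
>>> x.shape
()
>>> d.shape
(2, 2, 5)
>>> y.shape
(5, 31)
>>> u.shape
(2, 31, 7)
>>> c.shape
(2, 5)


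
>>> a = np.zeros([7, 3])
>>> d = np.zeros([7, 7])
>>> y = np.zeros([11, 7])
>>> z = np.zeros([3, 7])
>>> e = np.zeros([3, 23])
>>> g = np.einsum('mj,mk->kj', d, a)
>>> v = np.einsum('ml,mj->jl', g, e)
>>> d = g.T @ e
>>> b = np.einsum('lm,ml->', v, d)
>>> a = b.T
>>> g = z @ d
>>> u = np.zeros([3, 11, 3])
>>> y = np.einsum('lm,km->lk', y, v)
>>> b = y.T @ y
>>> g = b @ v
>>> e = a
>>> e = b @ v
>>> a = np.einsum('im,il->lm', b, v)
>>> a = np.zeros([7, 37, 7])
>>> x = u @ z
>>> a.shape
(7, 37, 7)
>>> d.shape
(7, 23)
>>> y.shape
(11, 23)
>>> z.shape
(3, 7)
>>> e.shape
(23, 7)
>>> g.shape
(23, 7)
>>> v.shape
(23, 7)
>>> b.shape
(23, 23)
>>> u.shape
(3, 11, 3)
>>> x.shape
(3, 11, 7)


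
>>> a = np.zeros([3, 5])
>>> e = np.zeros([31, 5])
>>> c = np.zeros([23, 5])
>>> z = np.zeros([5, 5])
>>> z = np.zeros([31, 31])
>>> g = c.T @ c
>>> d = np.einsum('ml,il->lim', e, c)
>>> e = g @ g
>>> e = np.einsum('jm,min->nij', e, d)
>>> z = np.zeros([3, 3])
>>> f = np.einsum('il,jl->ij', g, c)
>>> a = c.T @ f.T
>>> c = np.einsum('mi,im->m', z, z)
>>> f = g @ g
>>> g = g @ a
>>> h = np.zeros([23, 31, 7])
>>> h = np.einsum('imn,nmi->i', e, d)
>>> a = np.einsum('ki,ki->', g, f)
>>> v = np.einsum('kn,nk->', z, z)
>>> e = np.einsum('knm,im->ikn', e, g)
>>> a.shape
()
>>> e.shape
(5, 31, 23)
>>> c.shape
(3,)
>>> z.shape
(3, 3)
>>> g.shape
(5, 5)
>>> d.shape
(5, 23, 31)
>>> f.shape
(5, 5)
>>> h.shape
(31,)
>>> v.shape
()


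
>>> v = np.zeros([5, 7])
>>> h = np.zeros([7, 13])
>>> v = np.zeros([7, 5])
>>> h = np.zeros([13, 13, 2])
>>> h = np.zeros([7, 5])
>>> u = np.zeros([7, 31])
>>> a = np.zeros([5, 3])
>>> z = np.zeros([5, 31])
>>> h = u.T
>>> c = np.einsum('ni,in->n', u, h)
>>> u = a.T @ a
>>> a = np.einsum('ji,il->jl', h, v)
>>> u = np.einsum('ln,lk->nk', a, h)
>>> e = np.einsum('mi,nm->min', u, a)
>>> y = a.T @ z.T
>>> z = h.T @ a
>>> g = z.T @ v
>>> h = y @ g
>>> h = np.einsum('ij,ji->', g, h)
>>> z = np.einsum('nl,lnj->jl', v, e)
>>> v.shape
(7, 5)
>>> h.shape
()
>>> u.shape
(5, 7)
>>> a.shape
(31, 5)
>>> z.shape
(31, 5)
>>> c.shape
(7,)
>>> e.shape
(5, 7, 31)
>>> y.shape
(5, 5)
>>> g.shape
(5, 5)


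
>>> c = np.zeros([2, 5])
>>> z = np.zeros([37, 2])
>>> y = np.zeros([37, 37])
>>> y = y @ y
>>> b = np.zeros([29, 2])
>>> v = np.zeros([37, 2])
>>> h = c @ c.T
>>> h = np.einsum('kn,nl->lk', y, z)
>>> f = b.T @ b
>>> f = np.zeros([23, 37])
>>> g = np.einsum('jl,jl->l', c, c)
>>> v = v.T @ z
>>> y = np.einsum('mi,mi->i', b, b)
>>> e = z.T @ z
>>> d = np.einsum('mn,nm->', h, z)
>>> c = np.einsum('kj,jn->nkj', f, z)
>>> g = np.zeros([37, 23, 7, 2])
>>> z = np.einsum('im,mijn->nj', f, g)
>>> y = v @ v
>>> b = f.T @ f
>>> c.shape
(2, 23, 37)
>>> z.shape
(2, 7)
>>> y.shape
(2, 2)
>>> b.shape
(37, 37)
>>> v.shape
(2, 2)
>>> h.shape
(2, 37)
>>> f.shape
(23, 37)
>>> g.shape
(37, 23, 7, 2)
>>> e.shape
(2, 2)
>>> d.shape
()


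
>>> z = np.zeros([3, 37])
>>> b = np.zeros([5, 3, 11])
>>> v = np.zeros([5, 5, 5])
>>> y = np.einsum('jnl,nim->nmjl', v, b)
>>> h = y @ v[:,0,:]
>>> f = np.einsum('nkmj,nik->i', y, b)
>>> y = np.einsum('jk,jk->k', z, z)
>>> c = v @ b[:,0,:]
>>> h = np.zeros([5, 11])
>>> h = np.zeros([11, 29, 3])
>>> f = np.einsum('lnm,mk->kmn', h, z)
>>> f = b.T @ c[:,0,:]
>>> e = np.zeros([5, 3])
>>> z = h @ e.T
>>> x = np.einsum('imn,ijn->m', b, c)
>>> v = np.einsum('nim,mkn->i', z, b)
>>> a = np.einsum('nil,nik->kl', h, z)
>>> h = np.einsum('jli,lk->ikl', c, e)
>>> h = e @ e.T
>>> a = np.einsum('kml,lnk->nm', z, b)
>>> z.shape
(11, 29, 5)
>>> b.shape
(5, 3, 11)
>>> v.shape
(29,)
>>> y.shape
(37,)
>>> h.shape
(5, 5)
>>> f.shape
(11, 3, 11)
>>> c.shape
(5, 5, 11)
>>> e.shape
(5, 3)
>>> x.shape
(3,)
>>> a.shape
(3, 29)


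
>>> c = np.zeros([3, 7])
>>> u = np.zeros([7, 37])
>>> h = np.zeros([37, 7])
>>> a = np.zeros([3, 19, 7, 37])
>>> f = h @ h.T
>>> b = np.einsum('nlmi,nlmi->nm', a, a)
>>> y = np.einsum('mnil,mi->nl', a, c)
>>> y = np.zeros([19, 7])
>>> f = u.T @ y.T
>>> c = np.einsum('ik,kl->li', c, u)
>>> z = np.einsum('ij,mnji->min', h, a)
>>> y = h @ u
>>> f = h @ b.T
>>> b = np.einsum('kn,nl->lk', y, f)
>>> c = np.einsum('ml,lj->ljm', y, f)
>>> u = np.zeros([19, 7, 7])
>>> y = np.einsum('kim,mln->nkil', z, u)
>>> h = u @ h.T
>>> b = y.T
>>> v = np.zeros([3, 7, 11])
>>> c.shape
(37, 3, 37)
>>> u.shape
(19, 7, 7)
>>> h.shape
(19, 7, 37)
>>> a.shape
(3, 19, 7, 37)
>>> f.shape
(37, 3)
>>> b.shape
(7, 37, 3, 7)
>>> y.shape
(7, 3, 37, 7)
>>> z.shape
(3, 37, 19)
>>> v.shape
(3, 7, 11)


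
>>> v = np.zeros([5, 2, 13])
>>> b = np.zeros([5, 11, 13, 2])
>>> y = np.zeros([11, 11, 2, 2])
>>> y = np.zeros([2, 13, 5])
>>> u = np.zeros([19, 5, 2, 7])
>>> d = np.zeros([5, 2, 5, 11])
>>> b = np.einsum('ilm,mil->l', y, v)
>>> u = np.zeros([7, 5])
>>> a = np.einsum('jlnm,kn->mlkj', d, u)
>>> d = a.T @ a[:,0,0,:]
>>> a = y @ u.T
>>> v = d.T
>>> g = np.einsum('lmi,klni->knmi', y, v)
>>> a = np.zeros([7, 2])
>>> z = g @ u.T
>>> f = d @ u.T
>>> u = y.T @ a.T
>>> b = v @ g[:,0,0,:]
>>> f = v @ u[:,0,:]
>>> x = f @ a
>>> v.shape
(5, 2, 7, 5)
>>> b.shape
(5, 2, 7, 5)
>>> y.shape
(2, 13, 5)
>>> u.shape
(5, 13, 7)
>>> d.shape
(5, 7, 2, 5)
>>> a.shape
(7, 2)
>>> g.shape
(5, 7, 13, 5)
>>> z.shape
(5, 7, 13, 7)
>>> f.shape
(5, 2, 7, 7)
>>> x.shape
(5, 2, 7, 2)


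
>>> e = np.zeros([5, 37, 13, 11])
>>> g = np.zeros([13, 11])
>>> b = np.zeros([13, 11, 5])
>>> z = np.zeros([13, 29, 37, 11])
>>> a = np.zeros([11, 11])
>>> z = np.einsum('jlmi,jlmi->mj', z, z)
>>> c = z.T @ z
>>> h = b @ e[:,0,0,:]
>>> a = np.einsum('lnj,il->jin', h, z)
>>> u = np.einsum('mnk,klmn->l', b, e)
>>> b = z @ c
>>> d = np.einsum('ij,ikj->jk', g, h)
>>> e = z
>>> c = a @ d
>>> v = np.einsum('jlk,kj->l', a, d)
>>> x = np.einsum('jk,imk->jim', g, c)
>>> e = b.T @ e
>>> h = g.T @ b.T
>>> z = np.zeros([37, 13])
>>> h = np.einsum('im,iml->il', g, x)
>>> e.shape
(13, 13)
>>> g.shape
(13, 11)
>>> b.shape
(37, 13)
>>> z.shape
(37, 13)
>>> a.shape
(11, 37, 11)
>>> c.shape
(11, 37, 11)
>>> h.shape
(13, 37)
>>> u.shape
(37,)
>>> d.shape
(11, 11)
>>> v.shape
(37,)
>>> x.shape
(13, 11, 37)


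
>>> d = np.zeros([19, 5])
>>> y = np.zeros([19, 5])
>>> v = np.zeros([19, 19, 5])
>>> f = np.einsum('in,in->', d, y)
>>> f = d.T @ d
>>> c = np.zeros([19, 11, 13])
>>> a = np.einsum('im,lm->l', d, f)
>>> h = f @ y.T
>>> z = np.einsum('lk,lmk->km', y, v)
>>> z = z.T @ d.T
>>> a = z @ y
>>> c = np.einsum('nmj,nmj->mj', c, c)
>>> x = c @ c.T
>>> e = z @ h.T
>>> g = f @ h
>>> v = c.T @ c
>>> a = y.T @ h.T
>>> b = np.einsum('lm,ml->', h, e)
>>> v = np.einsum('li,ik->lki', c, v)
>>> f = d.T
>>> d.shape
(19, 5)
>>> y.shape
(19, 5)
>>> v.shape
(11, 13, 13)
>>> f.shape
(5, 19)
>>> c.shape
(11, 13)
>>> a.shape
(5, 5)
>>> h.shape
(5, 19)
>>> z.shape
(19, 19)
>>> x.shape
(11, 11)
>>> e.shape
(19, 5)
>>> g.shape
(5, 19)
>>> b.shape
()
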